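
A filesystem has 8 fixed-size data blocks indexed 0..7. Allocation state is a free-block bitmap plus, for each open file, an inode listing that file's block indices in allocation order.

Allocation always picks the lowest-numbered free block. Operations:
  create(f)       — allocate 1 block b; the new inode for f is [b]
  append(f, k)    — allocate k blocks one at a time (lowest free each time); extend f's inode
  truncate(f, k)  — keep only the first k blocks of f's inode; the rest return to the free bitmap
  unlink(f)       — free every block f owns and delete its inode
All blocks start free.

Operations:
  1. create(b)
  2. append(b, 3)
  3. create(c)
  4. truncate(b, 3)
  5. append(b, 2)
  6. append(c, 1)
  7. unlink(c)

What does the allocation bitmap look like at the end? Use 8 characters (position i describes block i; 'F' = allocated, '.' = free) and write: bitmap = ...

  1. create(b)  ⇒  F.......  {b→[0]}
  2. append(b, 3)  ⇒  FFFF....  {b→[0, 1, 2, 3]}
  3. create(c)  ⇒  FFFFF...  {b→[0, 1, 2, 3]; c→[4]}
  4. truncate(b, 3)  ⇒  FFF.F...  {b→[0, 1, 2]; c→[4]}
  5. append(b, 2)  ⇒  FFFFFF..  {b→[0, 1, 2, 3, 5]; c→[4]}
  6. append(c, 1)  ⇒  FFFFFFF.  {b→[0, 1, 2, 3, 5]; c→[4, 6]}
  7. unlink(c)  ⇒  FFFF.F..  {b→[0, 1, 2, 3, 5]}

bitmap = FFFF.F..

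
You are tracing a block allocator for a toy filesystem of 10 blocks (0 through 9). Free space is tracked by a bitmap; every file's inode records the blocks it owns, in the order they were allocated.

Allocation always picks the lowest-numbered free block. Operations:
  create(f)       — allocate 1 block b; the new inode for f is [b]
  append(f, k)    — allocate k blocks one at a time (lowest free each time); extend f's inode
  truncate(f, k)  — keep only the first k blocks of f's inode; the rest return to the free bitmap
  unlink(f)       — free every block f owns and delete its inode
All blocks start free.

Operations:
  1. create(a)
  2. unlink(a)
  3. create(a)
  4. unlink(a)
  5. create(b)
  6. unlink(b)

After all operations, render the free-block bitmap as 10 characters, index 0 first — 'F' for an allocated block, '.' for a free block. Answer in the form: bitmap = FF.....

bitmap = ..........

after create(a) → a:[0]  free=[F.........]
after unlink(a) →   free=[..........]
after create(a) → a:[0]  free=[F.........]
after unlink(a) →   free=[..........]
after create(b) → b:[0]  free=[F.........]
after unlink(b) →   free=[..........]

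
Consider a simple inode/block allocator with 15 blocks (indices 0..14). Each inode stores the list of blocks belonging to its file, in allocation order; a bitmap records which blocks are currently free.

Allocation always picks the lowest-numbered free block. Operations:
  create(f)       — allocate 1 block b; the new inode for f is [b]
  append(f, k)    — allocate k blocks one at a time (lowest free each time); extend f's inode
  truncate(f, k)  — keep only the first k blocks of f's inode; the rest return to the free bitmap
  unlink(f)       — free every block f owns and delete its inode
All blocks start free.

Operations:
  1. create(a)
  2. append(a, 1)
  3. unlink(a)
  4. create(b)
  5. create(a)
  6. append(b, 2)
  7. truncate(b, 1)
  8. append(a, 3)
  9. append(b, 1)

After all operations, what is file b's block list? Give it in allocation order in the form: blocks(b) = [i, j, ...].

[1] create(a) — a=0 (map F..............)
[2] append(a, 1) — a=0,1 (map FF.............)
[3] unlink(a) —  (map ...............)
[4] create(b) — b=0 (map F..............)
[5] create(a) — a=1 b=0 (map FF.............)
[6] append(b, 2) — a=1 b=0,2,3 (map FFFF...........)
[7] truncate(b, 1) — a=1 b=0 (map FF.............)
[8] append(a, 3) — a=1,2,3,4 b=0 (map FFFFF..........)
[9] append(b, 1) — a=1,2,3,4 b=0,5 (map FFFFFF.........)

blocks(b) = [0, 5]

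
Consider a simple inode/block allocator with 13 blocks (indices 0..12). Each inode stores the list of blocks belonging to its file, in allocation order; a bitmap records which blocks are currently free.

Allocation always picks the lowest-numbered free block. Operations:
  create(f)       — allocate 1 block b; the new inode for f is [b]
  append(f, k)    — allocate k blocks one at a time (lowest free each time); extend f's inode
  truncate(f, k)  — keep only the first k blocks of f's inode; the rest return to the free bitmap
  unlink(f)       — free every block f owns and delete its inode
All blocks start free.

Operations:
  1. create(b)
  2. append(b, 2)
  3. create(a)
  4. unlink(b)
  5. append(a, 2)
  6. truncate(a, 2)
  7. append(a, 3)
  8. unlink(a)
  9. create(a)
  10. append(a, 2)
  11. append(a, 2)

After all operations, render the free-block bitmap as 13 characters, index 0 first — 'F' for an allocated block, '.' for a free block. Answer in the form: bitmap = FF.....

after create(b) → b:[0]  free=[F............]
after append(b, 2) → b:[0, 1, 2]  free=[FFF..........]
after create(a) → a:[3], b:[0, 1, 2]  free=[FFFF.........]
after unlink(b) → a:[3]  free=[...F.........]
after append(a, 2) → a:[3, 0, 1]  free=[FF.F.........]
after truncate(a, 2) → a:[3, 0]  free=[F..F.........]
after append(a, 3) → a:[3, 0, 1, 2, 4]  free=[FFFFF........]
after unlink(a) →   free=[.............]
after create(a) → a:[0]  free=[F............]
after append(a, 2) → a:[0, 1, 2]  free=[FFF..........]
after append(a, 2) → a:[0, 1, 2, 3, 4]  free=[FFFFF........]

bitmap = FFFFF........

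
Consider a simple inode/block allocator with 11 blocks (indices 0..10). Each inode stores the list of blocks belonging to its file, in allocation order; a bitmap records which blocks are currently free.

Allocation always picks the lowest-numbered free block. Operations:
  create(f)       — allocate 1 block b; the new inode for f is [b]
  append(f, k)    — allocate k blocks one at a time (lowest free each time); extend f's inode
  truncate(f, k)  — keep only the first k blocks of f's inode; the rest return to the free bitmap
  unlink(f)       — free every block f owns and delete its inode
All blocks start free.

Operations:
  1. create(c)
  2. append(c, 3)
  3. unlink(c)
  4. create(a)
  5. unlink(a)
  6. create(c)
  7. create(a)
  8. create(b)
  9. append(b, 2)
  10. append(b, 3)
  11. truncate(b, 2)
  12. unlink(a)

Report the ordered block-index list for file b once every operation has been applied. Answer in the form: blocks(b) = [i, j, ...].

  1. create(c)  ⇒  F..........  {c→[0]}
  2. append(c, 3)  ⇒  FFFF.......  {c→[0, 1, 2, 3]}
  3. unlink(c)  ⇒  ...........  {}
  4. create(a)  ⇒  F..........  {a→[0]}
  5. unlink(a)  ⇒  ...........  {}
  6. create(c)  ⇒  F..........  {c→[0]}
  7. create(a)  ⇒  FF.........  {a→[1]; c→[0]}
  8. create(b)  ⇒  FFF........  {a→[1]; b→[2]; c→[0]}
  9. append(b, 2)  ⇒  FFFFF......  {a→[1]; b→[2, 3, 4]; c→[0]}
  10. append(b, 3)  ⇒  FFFFFFFF...  {a→[1]; b→[2, 3, 4, 5, 6, 7]; c→[0]}
  11. truncate(b, 2)  ⇒  FFFF.......  {a→[1]; b→[2, 3]; c→[0]}
  12. unlink(a)  ⇒  F.FF.......  {b→[2, 3]; c→[0]}

blocks(b) = [2, 3]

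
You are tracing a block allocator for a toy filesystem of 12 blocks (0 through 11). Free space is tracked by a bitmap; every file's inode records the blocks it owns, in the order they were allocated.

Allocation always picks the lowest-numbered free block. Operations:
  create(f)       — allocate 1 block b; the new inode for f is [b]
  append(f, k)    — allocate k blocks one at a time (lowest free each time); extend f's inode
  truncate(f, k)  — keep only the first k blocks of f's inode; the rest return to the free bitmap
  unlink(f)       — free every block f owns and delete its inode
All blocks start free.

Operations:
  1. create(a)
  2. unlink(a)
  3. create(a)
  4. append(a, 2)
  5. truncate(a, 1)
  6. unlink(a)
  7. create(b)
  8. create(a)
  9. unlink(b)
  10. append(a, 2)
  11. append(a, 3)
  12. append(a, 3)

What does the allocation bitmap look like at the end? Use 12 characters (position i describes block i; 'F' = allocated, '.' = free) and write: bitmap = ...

bitmap = FFFFFFFFF...

create(a): bitmap=F........... | a=[0]
unlink(a): bitmap=............ | 
create(a): bitmap=F........... | a=[0]
append(a, 2): bitmap=FFF......... | a=[0, 1, 2]
truncate(a, 1): bitmap=F........... | a=[0]
unlink(a): bitmap=............ | 
create(b): bitmap=F........... | b=[0]
create(a): bitmap=FF.......... | a=[1] b=[0]
unlink(b): bitmap=.F.......... | a=[1]
append(a, 2): bitmap=FFF......... | a=[1, 0, 2]
append(a, 3): bitmap=FFFFFF...... | a=[1, 0, 2, 3, 4, 5]
append(a, 3): bitmap=FFFFFFFFF... | a=[1, 0, 2, 3, 4, 5, 6, 7, 8]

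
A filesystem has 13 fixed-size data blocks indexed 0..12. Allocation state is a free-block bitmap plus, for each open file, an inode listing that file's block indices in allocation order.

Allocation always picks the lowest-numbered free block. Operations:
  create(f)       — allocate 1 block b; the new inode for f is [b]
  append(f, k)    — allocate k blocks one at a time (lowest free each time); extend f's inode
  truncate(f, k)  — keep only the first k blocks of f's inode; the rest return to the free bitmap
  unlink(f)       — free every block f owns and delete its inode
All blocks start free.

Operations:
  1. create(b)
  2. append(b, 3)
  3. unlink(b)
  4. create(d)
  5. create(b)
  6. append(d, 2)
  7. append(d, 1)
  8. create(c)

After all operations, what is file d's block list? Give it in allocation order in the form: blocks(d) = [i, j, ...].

after create(b) → b:[0]  free=[F............]
after append(b, 3) → b:[0, 1, 2, 3]  free=[FFFF.........]
after unlink(b) →   free=[.............]
after create(d) → d:[0]  free=[F............]
after create(b) → b:[1], d:[0]  free=[FF...........]
after append(d, 2) → b:[1], d:[0, 2, 3]  free=[FFFF.........]
after append(d, 1) → b:[1], d:[0, 2, 3, 4]  free=[FFFFF........]
after create(c) → b:[1], c:[5], d:[0, 2, 3, 4]  free=[FFFFFF.......]

blocks(d) = [0, 2, 3, 4]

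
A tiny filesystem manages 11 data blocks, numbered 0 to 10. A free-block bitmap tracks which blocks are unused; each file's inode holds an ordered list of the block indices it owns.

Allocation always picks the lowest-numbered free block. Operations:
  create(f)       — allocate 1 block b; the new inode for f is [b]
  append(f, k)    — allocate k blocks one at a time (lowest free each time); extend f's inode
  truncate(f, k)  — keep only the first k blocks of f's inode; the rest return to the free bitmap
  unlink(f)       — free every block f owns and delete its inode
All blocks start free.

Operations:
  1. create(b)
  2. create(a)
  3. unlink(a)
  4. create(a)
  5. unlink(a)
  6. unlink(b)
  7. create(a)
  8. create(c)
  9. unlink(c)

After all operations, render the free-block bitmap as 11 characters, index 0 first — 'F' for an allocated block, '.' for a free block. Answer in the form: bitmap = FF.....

create(b): bitmap=F.......... | b=[0]
create(a): bitmap=FF......... | a=[1] b=[0]
unlink(a): bitmap=F.......... | b=[0]
create(a): bitmap=FF......... | a=[1] b=[0]
unlink(a): bitmap=F.......... | b=[0]
unlink(b): bitmap=........... | 
create(a): bitmap=F.......... | a=[0]
create(c): bitmap=FF......... | a=[0] c=[1]
unlink(c): bitmap=F.......... | a=[0]

bitmap = F..........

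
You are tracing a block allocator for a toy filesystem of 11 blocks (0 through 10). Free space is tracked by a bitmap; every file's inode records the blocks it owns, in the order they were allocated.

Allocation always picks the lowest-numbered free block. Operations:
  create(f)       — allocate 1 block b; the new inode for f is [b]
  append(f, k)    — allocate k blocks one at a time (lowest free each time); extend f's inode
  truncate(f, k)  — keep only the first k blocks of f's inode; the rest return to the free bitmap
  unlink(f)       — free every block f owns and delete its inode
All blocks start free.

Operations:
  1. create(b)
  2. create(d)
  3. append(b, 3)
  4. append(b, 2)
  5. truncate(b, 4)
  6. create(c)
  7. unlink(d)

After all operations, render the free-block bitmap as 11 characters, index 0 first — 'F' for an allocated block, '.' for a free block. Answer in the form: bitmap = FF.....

bitmap = F.FFFF.....

after create(b) → b:[0]  free=[F..........]
after create(d) → b:[0], d:[1]  free=[FF.........]
after append(b, 3) → b:[0, 2, 3, 4], d:[1]  free=[FFFFF......]
after append(b, 2) → b:[0, 2, 3, 4, 5, 6], d:[1]  free=[FFFFFFF....]
after truncate(b, 4) → b:[0, 2, 3, 4], d:[1]  free=[FFFFF......]
after create(c) → b:[0, 2, 3, 4], c:[5], d:[1]  free=[FFFFFF.....]
after unlink(d) → b:[0, 2, 3, 4], c:[5]  free=[F.FFFF.....]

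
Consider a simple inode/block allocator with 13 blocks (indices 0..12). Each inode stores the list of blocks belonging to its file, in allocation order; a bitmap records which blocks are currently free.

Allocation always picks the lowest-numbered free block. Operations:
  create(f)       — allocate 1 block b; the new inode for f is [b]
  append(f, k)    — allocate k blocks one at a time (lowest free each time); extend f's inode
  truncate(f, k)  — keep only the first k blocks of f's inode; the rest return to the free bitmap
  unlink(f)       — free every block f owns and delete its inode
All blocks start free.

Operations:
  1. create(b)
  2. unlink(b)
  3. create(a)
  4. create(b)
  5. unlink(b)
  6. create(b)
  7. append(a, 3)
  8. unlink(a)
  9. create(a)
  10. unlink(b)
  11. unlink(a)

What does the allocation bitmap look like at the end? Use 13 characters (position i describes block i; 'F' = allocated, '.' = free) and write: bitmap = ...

bitmap = .............

  1. create(b)  ⇒  F............  {b→[0]}
  2. unlink(b)  ⇒  .............  {}
  3. create(a)  ⇒  F............  {a→[0]}
  4. create(b)  ⇒  FF...........  {a→[0]; b→[1]}
  5. unlink(b)  ⇒  F............  {a→[0]}
  6. create(b)  ⇒  FF...........  {a→[0]; b→[1]}
  7. append(a, 3)  ⇒  FFFFF........  {a→[0, 2, 3, 4]; b→[1]}
  8. unlink(a)  ⇒  .F...........  {b→[1]}
  9. create(a)  ⇒  FF...........  {a→[0]; b→[1]}
  10. unlink(b)  ⇒  F............  {a→[0]}
  11. unlink(a)  ⇒  .............  {}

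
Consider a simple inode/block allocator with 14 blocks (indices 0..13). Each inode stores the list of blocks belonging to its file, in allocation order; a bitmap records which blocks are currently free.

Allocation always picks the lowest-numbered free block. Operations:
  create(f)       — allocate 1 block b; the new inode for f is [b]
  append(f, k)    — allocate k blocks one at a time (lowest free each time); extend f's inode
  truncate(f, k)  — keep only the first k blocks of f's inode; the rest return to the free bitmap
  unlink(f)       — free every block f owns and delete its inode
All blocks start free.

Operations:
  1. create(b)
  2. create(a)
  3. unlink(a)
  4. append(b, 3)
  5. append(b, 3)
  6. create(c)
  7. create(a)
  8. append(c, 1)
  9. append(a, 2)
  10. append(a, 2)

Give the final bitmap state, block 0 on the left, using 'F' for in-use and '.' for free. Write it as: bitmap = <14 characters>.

create(b): bitmap=F............. | b=[0]
create(a): bitmap=FF............ | a=[1] b=[0]
unlink(a): bitmap=F............. | b=[0]
append(b, 3): bitmap=FFFF.......... | b=[0, 1, 2, 3]
append(b, 3): bitmap=FFFFFFF....... | b=[0, 1, 2, 3, 4, 5, 6]
create(c): bitmap=FFFFFFFF...... | b=[0, 1, 2, 3, 4, 5, 6] c=[7]
create(a): bitmap=FFFFFFFFF..... | a=[8] b=[0, 1, 2, 3, 4, 5, 6] c=[7]
append(c, 1): bitmap=FFFFFFFFFF.... | a=[8] b=[0, 1, 2, 3, 4, 5, 6] c=[7, 9]
append(a, 2): bitmap=FFFFFFFFFFFF.. | a=[8, 10, 11] b=[0, 1, 2, 3, 4, 5, 6] c=[7, 9]
append(a, 2): bitmap=FFFFFFFFFFFFFF | a=[8, 10, 11, 12, 13] b=[0, 1, 2, 3, 4, 5, 6] c=[7, 9]

bitmap = FFFFFFFFFFFFFF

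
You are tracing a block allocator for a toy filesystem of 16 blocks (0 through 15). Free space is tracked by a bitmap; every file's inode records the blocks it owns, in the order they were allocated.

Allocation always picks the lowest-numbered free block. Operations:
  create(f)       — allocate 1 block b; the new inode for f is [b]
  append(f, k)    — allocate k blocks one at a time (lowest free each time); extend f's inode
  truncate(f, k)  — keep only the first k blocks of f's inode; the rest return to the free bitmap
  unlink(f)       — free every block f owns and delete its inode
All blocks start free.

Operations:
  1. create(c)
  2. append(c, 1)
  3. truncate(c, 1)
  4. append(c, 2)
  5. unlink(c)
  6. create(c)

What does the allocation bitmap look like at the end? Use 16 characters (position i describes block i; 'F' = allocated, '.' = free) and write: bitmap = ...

bitmap = F...............

  1. create(c)  ⇒  F...............  {c→[0]}
  2. append(c, 1)  ⇒  FF..............  {c→[0, 1]}
  3. truncate(c, 1)  ⇒  F...............  {c→[0]}
  4. append(c, 2)  ⇒  FFF.............  {c→[0, 1, 2]}
  5. unlink(c)  ⇒  ................  {}
  6. create(c)  ⇒  F...............  {c→[0]}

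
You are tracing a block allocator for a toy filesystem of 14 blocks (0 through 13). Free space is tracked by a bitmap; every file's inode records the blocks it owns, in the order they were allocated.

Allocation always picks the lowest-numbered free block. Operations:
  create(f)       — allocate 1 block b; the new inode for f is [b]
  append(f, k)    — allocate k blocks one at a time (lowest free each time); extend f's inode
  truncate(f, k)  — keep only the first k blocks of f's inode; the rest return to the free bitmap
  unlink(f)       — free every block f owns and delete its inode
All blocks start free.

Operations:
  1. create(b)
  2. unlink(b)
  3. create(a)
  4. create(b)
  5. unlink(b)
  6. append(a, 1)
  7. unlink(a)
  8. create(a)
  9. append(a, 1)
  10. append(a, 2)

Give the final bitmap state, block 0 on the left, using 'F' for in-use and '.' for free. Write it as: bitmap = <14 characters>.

bitmap = FFFF..........

after create(b) → b:[0]  free=[F.............]
after unlink(b) →   free=[..............]
after create(a) → a:[0]  free=[F.............]
after create(b) → a:[0], b:[1]  free=[FF............]
after unlink(b) → a:[0]  free=[F.............]
after append(a, 1) → a:[0, 1]  free=[FF............]
after unlink(a) →   free=[..............]
after create(a) → a:[0]  free=[F.............]
after append(a, 1) → a:[0, 1]  free=[FF............]
after append(a, 2) → a:[0, 1, 2, 3]  free=[FFFF..........]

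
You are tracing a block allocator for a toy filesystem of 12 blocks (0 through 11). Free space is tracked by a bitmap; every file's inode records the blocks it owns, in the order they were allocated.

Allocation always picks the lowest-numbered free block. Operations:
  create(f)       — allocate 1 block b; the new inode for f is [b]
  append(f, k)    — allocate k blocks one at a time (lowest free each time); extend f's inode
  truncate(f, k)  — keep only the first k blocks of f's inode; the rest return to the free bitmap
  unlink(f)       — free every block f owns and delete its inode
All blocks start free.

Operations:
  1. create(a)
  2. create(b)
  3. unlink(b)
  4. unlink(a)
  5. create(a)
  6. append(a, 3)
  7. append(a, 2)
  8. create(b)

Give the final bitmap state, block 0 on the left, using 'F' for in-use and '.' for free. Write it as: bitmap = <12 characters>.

bitmap = FFFFFFF.....

  1. create(a)  ⇒  F...........  {a→[0]}
  2. create(b)  ⇒  FF..........  {a→[0]; b→[1]}
  3. unlink(b)  ⇒  F...........  {a→[0]}
  4. unlink(a)  ⇒  ............  {}
  5. create(a)  ⇒  F...........  {a→[0]}
  6. append(a, 3)  ⇒  FFFF........  {a→[0, 1, 2, 3]}
  7. append(a, 2)  ⇒  FFFFFF......  {a→[0, 1, 2, 3, 4, 5]}
  8. create(b)  ⇒  FFFFFFF.....  {a→[0, 1, 2, 3, 4, 5]; b→[6]}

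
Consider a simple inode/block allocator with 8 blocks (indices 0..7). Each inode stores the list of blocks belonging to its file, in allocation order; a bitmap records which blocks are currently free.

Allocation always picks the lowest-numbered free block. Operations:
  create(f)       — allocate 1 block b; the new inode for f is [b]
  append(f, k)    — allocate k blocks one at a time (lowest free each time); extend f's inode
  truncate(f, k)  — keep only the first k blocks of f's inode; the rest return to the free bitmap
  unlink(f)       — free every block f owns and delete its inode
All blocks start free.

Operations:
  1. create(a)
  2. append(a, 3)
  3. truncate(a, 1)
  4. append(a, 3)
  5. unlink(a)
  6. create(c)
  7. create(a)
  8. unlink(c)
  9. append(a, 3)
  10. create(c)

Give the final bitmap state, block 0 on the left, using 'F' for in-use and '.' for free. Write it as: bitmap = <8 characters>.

bitmap = FFFFF...

  1. create(a)  ⇒  F.......  {a→[0]}
  2. append(a, 3)  ⇒  FFFF....  {a→[0, 1, 2, 3]}
  3. truncate(a, 1)  ⇒  F.......  {a→[0]}
  4. append(a, 3)  ⇒  FFFF....  {a→[0, 1, 2, 3]}
  5. unlink(a)  ⇒  ........  {}
  6. create(c)  ⇒  F.......  {c→[0]}
  7. create(a)  ⇒  FF......  {a→[1]; c→[0]}
  8. unlink(c)  ⇒  .F......  {a→[1]}
  9. append(a, 3)  ⇒  FFFF....  {a→[1, 0, 2, 3]}
  10. create(c)  ⇒  FFFFF...  {a→[1, 0, 2, 3]; c→[4]}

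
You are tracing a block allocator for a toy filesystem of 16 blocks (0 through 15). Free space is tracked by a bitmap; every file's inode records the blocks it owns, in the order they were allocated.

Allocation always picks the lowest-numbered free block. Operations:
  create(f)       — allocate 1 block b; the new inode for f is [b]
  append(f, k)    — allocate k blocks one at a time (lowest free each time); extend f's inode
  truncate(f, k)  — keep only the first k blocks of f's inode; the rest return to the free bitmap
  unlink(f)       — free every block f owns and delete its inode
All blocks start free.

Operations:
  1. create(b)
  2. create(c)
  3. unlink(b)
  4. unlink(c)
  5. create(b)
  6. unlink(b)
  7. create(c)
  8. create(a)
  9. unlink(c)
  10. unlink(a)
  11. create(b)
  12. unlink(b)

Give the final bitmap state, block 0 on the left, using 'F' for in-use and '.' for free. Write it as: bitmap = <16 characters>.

bitmap = ................

  1. create(b)  ⇒  F...............  {b→[0]}
  2. create(c)  ⇒  FF..............  {b→[0]; c→[1]}
  3. unlink(b)  ⇒  .F..............  {c→[1]}
  4. unlink(c)  ⇒  ................  {}
  5. create(b)  ⇒  F...............  {b→[0]}
  6. unlink(b)  ⇒  ................  {}
  7. create(c)  ⇒  F...............  {c→[0]}
  8. create(a)  ⇒  FF..............  {a→[1]; c→[0]}
  9. unlink(c)  ⇒  .F..............  {a→[1]}
  10. unlink(a)  ⇒  ................  {}
  11. create(b)  ⇒  F...............  {b→[0]}
  12. unlink(b)  ⇒  ................  {}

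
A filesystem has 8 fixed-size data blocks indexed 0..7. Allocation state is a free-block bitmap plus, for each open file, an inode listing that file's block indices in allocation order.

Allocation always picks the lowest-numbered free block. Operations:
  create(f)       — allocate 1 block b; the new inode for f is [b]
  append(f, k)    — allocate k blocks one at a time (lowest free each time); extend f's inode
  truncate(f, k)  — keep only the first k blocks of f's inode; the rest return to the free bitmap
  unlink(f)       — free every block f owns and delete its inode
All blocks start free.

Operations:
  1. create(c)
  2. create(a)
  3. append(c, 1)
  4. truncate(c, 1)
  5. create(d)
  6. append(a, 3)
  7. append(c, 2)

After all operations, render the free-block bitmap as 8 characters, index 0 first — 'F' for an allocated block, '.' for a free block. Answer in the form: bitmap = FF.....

bitmap = FFFFFFFF

  1. create(c)  ⇒  F.......  {c→[0]}
  2. create(a)  ⇒  FF......  {a→[1]; c→[0]}
  3. append(c, 1)  ⇒  FFF.....  {a→[1]; c→[0, 2]}
  4. truncate(c, 1)  ⇒  FF......  {a→[1]; c→[0]}
  5. create(d)  ⇒  FFF.....  {a→[1]; c→[0]; d→[2]}
  6. append(a, 3)  ⇒  FFFFFF..  {a→[1, 3, 4, 5]; c→[0]; d→[2]}
  7. append(c, 2)  ⇒  FFFFFFFF  {a→[1, 3, 4, 5]; c→[0, 6, 7]; d→[2]}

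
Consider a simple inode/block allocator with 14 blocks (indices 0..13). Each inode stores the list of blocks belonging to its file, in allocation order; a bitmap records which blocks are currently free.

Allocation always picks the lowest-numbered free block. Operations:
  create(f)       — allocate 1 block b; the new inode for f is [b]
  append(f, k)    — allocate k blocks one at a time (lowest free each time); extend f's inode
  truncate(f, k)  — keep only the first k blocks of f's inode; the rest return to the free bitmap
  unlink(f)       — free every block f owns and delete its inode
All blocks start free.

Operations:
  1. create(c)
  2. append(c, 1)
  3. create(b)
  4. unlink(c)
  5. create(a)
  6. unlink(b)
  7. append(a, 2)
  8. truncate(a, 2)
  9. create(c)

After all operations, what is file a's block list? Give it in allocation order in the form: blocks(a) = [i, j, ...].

after create(c) → c:[0]  free=[F.............]
after append(c, 1) → c:[0, 1]  free=[FF............]
after create(b) → b:[2], c:[0, 1]  free=[FFF...........]
after unlink(c) → b:[2]  free=[..F...........]
after create(a) → a:[0], b:[2]  free=[F.F...........]
after unlink(b) → a:[0]  free=[F.............]
after append(a, 2) → a:[0, 1, 2]  free=[FFF...........]
after truncate(a, 2) → a:[0, 1]  free=[FF............]
after create(c) → a:[0, 1], c:[2]  free=[FFF...........]

blocks(a) = [0, 1]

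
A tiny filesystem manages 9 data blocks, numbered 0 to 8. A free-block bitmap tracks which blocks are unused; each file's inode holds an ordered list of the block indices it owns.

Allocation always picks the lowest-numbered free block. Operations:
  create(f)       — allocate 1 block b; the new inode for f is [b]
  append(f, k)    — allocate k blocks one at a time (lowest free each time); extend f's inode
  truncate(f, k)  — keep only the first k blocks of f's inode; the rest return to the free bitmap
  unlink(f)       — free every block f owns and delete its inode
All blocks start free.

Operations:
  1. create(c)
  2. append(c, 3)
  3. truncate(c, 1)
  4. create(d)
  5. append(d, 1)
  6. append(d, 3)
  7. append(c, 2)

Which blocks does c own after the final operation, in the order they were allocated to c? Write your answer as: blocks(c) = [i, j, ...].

blocks(c) = [0, 6, 7]

  1. create(c)  ⇒  F........  {c→[0]}
  2. append(c, 3)  ⇒  FFFF.....  {c→[0, 1, 2, 3]}
  3. truncate(c, 1)  ⇒  F........  {c→[0]}
  4. create(d)  ⇒  FF.......  {c→[0]; d→[1]}
  5. append(d, 1)  ⇒  FFF......  {c→[0]; d→[1, 2]}
  6. append(d, 3)  ⇒  FFFFFF...  {c→[0]; d→[1, 2, 3, 4, 5]}
  7. append(c, 2)  ⇒  FFFFFFFF.  {c→[0, 6, 7]; d→[1, 2, 3, 4, 5]}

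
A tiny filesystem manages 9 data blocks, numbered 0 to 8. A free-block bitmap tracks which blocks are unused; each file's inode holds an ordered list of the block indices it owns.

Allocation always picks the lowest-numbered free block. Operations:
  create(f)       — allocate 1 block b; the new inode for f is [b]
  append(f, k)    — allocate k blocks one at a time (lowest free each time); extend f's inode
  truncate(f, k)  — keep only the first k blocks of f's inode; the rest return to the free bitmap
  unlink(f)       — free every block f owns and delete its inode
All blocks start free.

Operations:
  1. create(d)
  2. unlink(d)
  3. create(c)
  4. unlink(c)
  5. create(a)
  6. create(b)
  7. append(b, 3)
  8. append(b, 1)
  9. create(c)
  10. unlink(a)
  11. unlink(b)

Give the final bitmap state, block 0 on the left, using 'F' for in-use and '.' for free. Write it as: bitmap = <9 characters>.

  1. create(d)  ⇒  F........  {d→[0]}
  2. unlink(d)  ⇒  .........  {}
  3. create(c)  ⇒  F........  {c→[0]}
  4. unlink(c)  ⇒  .........  {}
  5. create(a)  ⇒  F........  {a→[0]}
  6. create(b)  ⇒  FF.......  {a→[0]; b→[1]}
  7. append(b, 3)  ⇒  FFFFF....  {a→[0]; b→[1, 2, 3, 4]}
  8. append(b, 1)  ⇒  FFFFFF...  {a→[0]; b→[1, 2, 3, 4, 5]}
  9. create(c)  ⇒  FFFFFFF..  {a→[0]; b→[1, 2, 3, 4, 5]; c→[6]}
  10. unlink(a)  ⇒  .FFFFFF..  {b→[1, 2, 3, 4, 5]; c→[6]}
  11. unlink(b)  ⇒  ......F..  {c→[6]}

bitmap = ......F..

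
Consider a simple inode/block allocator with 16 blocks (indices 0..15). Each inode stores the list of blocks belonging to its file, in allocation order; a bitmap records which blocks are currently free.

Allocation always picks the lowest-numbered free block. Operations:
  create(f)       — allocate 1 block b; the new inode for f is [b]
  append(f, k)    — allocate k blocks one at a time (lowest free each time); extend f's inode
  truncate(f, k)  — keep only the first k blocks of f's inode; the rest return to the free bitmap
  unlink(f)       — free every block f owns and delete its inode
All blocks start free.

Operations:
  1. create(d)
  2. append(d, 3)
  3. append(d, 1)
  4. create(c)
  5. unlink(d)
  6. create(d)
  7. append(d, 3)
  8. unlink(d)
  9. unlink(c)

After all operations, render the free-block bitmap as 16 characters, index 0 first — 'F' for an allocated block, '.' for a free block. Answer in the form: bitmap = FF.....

bitmap = ................

[1] create(d) — d=0 (map F...............)
[2] append(d, 3) — d=0,1,2,3 (map FFFF............)
[3] append(d, 1) — d=0,1,2,3,4 (map FFFFF...........)
[4] create(c) — c=5 d=0,1,2,3,4 (map FFFFFF..........)
[5] unlink(d) — c=5 (map .....F..........)
[6] create(d) — c=5 d=0 (map F....F..........)
[7] append(d, 3) — c=5 d=0,1,2,3 (map FFFF.F..........)
[8] unlink(d) — c=5 (map .....F..........)
[9] unlink(c) —  (map ................)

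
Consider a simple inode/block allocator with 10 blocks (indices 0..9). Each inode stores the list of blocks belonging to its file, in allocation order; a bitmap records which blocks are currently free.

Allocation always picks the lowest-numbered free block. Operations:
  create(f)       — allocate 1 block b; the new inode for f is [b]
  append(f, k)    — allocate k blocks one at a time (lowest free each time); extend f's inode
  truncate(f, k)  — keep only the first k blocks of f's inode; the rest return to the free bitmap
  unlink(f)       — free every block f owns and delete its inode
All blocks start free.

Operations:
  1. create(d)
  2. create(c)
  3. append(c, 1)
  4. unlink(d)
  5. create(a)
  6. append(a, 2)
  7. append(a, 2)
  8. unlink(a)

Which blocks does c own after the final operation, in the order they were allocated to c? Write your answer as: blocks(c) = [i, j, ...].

blocks(c) = [1, 2]

create(d): bitmap=F......... | d=[0]
create(c): bitmap=FF........ | c=[1] d=[0]
append(c, 1): bitmap=FFF....... | c=[1, 2] d=[0]
unlink(d): bitmap=.FF....... | c=[1, 2]
create(a): bitmap=FFF....... | a=[0] c=[1, 2]
append(a, 2): bitmap=FFFFF..... | a=[0, 3, 4] c=[1, 2]
append(a, 2): bitmap=FFFFFFF... | a=[0, 3, 4, 5, 6] c=[1, 2]
unlink(a): bitmap=.FF....... | c=[1, 2]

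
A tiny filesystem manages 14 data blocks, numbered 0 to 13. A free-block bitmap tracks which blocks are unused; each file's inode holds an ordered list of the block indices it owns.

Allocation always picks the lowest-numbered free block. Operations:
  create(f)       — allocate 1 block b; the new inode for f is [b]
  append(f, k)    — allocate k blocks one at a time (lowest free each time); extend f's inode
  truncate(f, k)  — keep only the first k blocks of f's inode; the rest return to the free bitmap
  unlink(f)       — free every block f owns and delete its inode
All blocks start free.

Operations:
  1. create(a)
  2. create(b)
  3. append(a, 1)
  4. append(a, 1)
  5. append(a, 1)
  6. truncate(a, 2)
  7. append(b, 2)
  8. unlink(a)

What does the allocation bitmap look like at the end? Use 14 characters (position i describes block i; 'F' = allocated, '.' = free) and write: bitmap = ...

bitmap = .F.FF.........

create(a): bitmap=F............. | a=[0]
create(b): bitmap=FF............ | a=[0] b=[1]
append(a, 1): bitmap=FFF........... | a=[0, 2] b=[1]
append(a, 1): bitmap=FFFF.......... | a=[0, 2, 3] b=[1]
append(a, 1): bitmap=FFFFF......... | a=[0, 2, 3, 4] b=[1]
truncate(a, 2): bitmap=FFF........... | a=[0, 2] b=[1]
append(b, 2): bitmap=FFFFF......... | a=[0, 2] b=[1, 3, 4]
unlink(a): bitmap=.F.FF......... | b=[1, 3, 4]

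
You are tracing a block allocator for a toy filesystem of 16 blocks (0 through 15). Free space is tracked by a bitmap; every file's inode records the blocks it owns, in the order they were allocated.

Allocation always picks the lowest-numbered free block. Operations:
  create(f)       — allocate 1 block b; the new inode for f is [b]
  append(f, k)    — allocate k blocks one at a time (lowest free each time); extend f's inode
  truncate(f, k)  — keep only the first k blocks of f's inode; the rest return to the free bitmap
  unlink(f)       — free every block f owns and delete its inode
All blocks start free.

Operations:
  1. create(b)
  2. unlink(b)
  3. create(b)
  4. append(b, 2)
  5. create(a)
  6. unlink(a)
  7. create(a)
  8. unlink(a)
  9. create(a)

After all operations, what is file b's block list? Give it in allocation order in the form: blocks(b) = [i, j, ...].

blocks(b) = [0, 1, 2]

after create(b) → b:[0]  free=[F...............]
after unlink(b) →   free=[................]
after create(b) → b:[0]  free=[F...............]
after append(b, 2) → b:[0, 1, 2]  free=[FFF.............]
after create(a) → a:[3], b:[0, 1, 2]  free=[FFFF............]
after unlink(a) → b:[0, 1, 2]  free=[FFF.............]
after create(a) → a:[3], b:[0, 1, 2]  free=[FFFF............]
after unlink(a) → b:[0, 1, 2]  free=[FFF.............]
after create(a) → a:[3], b:[0, 1, 2]  free=[FFFF............]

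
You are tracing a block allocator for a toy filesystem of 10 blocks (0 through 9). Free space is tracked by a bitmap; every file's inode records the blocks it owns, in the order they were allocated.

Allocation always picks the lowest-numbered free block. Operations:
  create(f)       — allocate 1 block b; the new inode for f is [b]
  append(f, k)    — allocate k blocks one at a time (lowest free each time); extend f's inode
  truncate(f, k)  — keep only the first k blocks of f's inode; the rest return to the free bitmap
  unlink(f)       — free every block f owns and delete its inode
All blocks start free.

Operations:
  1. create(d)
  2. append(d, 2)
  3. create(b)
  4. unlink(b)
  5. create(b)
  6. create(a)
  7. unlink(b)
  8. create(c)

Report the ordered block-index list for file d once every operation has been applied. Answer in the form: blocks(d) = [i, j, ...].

blocks(d) = [0, 1, 2]

create(d): bitmap=F......... | d=[0]
append(d, 2): bitmap=FFF....... | d=[0, 1, 2]
create(b): bitmap=FFFF...... | b=[3] d=[0, 1, 2]
unlink(b): bitmap=FFF....... | d=[0, 1, 2]
create(b): bitmap=FFFF...... | b=[3] d=[0, 1, 2]
create(a): bitmap=FFFFF..... | a=[4] b=[3] d=[0, 1, 2]
unlink(b): bitmap=FFF.F..... | a=[4] d=[0, 1, 2]
create(c): bitmap=FFFFF..... | a=[4] c=[3] d=[0, 1, 2]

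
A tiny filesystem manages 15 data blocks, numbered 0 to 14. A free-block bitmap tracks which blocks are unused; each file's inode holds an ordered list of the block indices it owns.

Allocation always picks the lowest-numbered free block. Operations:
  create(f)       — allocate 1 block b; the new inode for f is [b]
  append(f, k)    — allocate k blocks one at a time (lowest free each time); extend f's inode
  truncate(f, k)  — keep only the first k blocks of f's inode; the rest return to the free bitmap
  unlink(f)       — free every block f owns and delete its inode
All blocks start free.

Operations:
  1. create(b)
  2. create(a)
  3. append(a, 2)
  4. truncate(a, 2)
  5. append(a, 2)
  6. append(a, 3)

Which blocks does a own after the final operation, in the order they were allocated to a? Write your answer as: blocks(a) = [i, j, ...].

blocks(a) = [1, 2, 3, 4, 5, 6, 7]

create(b): bitmap=F.............. | b=[0]
create(a): bitmap=FF............. | a=[1] b=[0]
append(a, 2): bitmap=FFFF........... | a=[1, 2, 3] b=[0]
truncate(a, 2): bitmap=FFF............ | a=[1, 2] b=[0]
append(a, 2): bitmap=FFFFF.......... | a=[1, 2, 3, 4] b=[0]
append(a, 3): bitmap=FFFFFFFF....... | a=[1, 2, 3, 4, 5, 6, 7] b=[0]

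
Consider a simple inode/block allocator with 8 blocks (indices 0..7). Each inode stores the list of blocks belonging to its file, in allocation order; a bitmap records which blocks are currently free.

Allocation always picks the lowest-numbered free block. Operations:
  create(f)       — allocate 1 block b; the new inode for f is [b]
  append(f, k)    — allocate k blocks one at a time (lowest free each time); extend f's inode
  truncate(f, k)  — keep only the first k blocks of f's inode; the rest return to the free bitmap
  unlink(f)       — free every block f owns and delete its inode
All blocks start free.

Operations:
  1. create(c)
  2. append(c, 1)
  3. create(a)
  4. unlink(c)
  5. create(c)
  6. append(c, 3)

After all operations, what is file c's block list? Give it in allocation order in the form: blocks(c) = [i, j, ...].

blocks(c) = [0, 1, 3, 4]

  1. create(c)  ⇒  F.......  {c→[0]}
  2. append(c, 1)  ⇒  FF......  {c→[0, 1]}
  3. create(a)  ⇒  FFF.....  {a→[2]; c→[0, 1]}
  4. unlink(c)  ⇒  ..F.....  {a→[2]}
  5. create(c)  ⇒  F.F.....  {a→[2]; c→[0]}
  6. append(c, 3)  ⇒  FFFFF...  {a→[2]; c→[0, 1, 3, 4]}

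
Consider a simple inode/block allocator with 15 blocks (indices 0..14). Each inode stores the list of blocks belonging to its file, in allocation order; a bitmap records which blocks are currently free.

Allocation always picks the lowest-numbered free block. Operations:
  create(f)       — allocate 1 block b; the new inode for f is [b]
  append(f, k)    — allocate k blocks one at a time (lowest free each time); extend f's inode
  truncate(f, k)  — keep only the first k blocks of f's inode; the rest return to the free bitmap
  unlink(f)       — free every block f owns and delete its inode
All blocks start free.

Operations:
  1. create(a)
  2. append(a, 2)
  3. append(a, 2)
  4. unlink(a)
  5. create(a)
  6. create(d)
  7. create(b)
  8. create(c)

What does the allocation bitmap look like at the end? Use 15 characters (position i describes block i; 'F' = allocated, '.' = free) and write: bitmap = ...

create(a): bitmap=F.............. | a=[0]
append(a, 2): bitmap=FFF............ | a=[0, 1, 2]
append(a, 2): bitmap=FFFFF.......... | a=[0, 1, 2, 3, 4]
unlink(a): bitmap=............... | 
create(a): bitmap=F.............. | a=[0]
create(d): bitmap=FF............. | a=[0] d=[1]
create(b): bitmap=FFF............ | a=[0] b=[2] d=[1]
create(c): bitmap=FFFF........... | a=[0] b=[2] c=[3] d=[1]

bitmap = FFFF...........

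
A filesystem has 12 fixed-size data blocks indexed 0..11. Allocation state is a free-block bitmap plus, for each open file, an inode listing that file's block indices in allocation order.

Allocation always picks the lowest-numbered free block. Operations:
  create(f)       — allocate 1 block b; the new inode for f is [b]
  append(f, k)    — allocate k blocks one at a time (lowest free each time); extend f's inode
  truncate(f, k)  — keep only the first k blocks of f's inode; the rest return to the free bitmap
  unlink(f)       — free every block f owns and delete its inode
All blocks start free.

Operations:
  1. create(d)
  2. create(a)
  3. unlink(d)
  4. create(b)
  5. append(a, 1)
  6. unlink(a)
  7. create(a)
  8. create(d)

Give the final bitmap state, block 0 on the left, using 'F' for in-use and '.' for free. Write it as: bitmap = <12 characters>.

  1. create(d)  ⇒  F...........  {d→[0]}
  2. create(a)  ⇒  FF..........  {a→[1]; d→[0]}
  3. unlink(d)  ⇒  .F..........  {a→[1]}
  4. create(b)  ⇒  FF..........  {a→[1]; b→[0]}
  5. append(a, 1)  ⇒  FFF.........  {a→[1, 2]; b→[0]}
  6. unlink(a)  ⇒  F...........  {b→[0]}
  7. create(a)  ⇒  FF..........  {a→[1]; b→[0]}
  8. create(d)  ⇒  FFF.........  {a→[1]; b→[0]; d→[2]}

bitmap = FFF.........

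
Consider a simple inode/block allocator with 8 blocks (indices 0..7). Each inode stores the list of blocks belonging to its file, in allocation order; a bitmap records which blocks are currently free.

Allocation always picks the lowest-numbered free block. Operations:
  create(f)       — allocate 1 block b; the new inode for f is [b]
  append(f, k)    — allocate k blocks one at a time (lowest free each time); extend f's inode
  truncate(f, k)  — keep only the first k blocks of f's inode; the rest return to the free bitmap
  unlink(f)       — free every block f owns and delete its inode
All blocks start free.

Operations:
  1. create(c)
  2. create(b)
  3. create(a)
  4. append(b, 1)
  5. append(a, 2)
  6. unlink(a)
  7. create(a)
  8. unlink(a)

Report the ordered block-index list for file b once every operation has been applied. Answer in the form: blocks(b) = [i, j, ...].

  1. create(c)  ⇒  F.......  {c→[0]}
  2. create(b)  ⇒  FF......  {b→[1]; c→[0]}
  3. create(a)  ⇒  FFF.....  {a→[2]; b→[1]; c→[0]}
  4. append(b, 1)  ⇒  FFFF....  {a→[2]; b→[1, 3]; c→[0]}
  5. append(a, 2)  ⇒  FFFFFF..  {a→[2, 4, 5]; b→[1, 3]; c→[0]}
  6. unlink(a)  ⇒  FF.F....  {b→[1, 3]; c→[0]}
  7. create(a)  ⇒  FFFF....  {a→[2]; b→[1, 3]; c→[0]}
  8. unlink(a)  ⇒  FF.F....  {b→[1, 3]; c→[0]}

blocks(b) = [1, 3]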